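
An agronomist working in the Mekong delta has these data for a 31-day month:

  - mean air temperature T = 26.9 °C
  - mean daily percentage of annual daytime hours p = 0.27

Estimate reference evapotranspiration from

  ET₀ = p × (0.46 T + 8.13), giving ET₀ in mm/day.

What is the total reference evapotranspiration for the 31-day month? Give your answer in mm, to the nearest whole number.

172 mm

ET₀ = 0.27 × (0.46 × 26.9 + 8.13) = 0.27 × 20.504 = 5.5361 mm/d
Monthly total = 5.5361 × 31 = 171.619 mm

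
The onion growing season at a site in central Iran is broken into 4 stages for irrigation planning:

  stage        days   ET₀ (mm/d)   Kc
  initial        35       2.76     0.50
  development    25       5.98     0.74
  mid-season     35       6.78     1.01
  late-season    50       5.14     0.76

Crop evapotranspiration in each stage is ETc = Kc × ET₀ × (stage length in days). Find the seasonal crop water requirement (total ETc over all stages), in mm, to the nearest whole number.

594 mm

initial: 0.50 × 2.76 × 35 = 48.30 mm
development: 0.74 × 5.98 × 25 = 110.63 mm
mid-season: 1.01 × 6.78 × 35 = 239.67 mm
late-season: 0.76 × 5.14 × 50 = 195.32 mm
Seasonal total = 593.92 mm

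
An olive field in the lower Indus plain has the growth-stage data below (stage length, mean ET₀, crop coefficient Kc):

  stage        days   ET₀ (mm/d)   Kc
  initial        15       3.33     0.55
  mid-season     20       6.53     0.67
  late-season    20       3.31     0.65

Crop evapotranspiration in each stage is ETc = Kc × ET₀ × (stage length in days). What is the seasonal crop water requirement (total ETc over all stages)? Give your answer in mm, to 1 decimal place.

158.0 mm

initial: 0.55 × 3.33 × 15 = 27.47 mm
mid-season: 0.67 × 6.53 × 20 = 87.50 mm
late-season: 0.65 × 3.31 × 20 = 43.03 mm
Seasonal total = 158.00 mm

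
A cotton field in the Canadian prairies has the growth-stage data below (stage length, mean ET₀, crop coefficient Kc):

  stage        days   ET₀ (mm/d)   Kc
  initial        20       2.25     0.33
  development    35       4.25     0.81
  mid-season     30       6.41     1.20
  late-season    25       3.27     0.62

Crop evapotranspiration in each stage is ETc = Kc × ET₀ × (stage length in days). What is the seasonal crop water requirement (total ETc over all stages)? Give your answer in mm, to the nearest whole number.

initial: 0.33 × 2.25 × 20 = 14.85 mm
development: 0.81 × 4.25 × 35 = 120.49 mm
mid-season: 1.20 × 6.41 × 30 = 230.76 mm
late-season: 0.62 × 3.27 × 25 = 50.69 mm
Seasonal total = 416.79 mm

417 mm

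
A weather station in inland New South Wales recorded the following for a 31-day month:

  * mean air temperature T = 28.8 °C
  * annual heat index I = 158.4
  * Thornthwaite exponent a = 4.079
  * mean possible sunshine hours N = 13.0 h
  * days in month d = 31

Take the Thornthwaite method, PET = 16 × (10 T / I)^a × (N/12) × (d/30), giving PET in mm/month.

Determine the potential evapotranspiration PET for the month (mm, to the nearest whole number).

10T/I = 10 × 28.8 / 158.4 = 1.8182
(10T/I)^a = 1.8182^4.079 = 11.4572
Uncorrected PET = 16 × 11.4572 = 183.315 mm
Correction = (N/12)(d/30) = (13.0/12)(31/30) = 1.1194
PET = 183.315 × 1.1194 = 205.203 mm/month

205 mm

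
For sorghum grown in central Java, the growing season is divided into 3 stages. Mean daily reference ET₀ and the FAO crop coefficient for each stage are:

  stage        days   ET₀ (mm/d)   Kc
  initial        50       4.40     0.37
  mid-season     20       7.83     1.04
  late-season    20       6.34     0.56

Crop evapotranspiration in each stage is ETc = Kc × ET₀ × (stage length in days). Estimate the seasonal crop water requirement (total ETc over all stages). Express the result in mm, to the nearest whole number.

315 mm

initial: 0.37 × 4.40 × 50 = 81.40 mm
mid-season: 1.04 × 7.83 × 20 = 162.86 mm
late-season: 0.56 × 6.34 × 20 = 71.01 mm
Seasonal total = 315.27 mm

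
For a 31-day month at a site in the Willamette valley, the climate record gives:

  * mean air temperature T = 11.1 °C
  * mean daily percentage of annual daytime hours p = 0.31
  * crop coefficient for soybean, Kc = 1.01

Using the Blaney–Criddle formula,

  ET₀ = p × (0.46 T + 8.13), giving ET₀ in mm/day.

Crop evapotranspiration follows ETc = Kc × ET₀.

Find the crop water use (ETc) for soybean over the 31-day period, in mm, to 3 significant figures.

128 mm

ET₀ = 0.31 × (0.46 × 11.1 + 8.13) = 0.31 × 13.236 = 4.1032 mm/d
ETc = Kc × ET₀ = 1.01 × 4.1032 = 4.1442 mm/d
Over 31 days: 4.1442 × 31 = 128.470 mm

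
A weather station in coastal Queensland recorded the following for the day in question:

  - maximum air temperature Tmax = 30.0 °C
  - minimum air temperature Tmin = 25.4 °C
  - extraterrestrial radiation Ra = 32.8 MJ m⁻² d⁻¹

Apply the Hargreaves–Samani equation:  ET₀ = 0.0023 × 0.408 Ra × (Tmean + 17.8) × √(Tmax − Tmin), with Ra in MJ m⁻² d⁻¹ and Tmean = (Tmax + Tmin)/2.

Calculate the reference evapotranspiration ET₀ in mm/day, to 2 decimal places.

Tmean = (30.0 + 25.4)/2 = 27.70 °C
0.408 Ra = 0.408 × 32.8 = 13.3824 mm/d equivalent
ET₀ = 0.0023 × 13.3824 × (27.70 + 17.8) × √4.6 = 0.0023 × 13.3824 × 45.50 × 2.1448 = 3.0037 mm/d

3.00 mm/day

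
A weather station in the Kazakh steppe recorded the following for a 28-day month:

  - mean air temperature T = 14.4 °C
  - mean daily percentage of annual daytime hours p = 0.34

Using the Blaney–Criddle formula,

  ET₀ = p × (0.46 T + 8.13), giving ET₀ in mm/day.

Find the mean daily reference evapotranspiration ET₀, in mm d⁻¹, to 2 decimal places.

5.02 mm d⁻¹

ET₀ = 0.34 × (0.46 × 14.4 + 8.13) = 0.34 × 14.754 = 5.0164 mm/d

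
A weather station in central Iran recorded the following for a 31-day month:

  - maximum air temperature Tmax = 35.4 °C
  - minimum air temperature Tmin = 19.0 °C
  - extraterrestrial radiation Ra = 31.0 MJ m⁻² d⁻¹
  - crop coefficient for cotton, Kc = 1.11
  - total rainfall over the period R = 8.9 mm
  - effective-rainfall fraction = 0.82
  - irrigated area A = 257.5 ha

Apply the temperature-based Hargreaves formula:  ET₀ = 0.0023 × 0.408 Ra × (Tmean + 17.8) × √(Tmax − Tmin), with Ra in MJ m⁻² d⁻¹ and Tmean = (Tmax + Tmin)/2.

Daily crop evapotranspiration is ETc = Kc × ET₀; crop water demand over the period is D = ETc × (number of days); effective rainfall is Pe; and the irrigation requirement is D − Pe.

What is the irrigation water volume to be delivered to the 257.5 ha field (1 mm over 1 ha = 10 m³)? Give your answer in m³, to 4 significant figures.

Tmean = (35.4 + 19.0)/2 = 27.20 °C
0.408 Ra = 0.408 × 31.0 = 12.6480 mm/d equivalent
ET₀ = 0.0023 × 12.6480 × (27.20 + 17.8) × √16.4 = 0.0023 × 12.6480 × 45.00 × 4.0497 = 5.3013 mm/d
ETc = Kc × ET₀ = 1.11 × 5.3013 = 5.8844 mm/d
Crop demand D = ETc × 31 d = 5.8844 × 31 = 182.416 mm
Pe = 0.82 × 8.9 = 7.298 mm
D − Pe = 182.416 − 7.298 = 175.118 mm
Volume = 175.118 mm × 257.5 ha × 10 = 450928.9 m³

450900 m³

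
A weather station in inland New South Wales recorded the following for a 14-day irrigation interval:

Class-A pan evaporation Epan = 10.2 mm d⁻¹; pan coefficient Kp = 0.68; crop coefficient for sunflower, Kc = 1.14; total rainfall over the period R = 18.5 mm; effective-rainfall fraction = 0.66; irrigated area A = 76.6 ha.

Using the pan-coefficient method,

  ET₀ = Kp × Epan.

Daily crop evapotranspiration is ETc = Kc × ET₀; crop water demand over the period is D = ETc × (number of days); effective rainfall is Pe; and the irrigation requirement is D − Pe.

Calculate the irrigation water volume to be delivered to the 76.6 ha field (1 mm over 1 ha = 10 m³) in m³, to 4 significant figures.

75440 m³

ET₀ = 0.68 × 10.2 = 6.9360 mm/d
ETc = Kc × ET₀ = 1.14 × 6.9360 = 7.9070 mm/d
Crop demand D = ETc × 14 d = 7.9070 × 14 = 110.698 mm
Pe = 0.66 × 18.5 = 12.210 mm
D − Pe = 110.698 − 12.210 = 98.488 mm
Volume = 98.488 mm × 76.6 ha × 10 = 75441.8 m³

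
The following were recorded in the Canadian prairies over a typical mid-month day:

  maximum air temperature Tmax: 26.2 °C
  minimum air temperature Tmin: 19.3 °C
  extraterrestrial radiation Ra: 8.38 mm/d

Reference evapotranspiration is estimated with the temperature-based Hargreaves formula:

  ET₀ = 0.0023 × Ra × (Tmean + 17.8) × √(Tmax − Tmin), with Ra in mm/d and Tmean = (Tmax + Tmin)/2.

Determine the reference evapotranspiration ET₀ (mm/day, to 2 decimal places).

2.05 mm/day

Tmean = (26.2 + 19.3)/2 = 22.75 °C
ET₀ = 0.0023 × 8.38 × (22.75 + 17.8) × √6.9 = 0.0023 × 8.38 × 40.55 × 2.6268 = 2.0530 mm/d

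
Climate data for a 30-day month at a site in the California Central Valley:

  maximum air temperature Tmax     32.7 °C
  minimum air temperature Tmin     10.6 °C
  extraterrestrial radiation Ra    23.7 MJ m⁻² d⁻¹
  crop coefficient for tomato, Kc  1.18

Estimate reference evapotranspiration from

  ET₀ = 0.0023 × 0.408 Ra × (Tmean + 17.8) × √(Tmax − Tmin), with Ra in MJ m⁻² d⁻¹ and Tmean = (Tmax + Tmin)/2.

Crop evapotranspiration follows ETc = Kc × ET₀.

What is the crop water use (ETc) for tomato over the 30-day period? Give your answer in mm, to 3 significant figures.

Tmean = (32.7 + 10.6)/2 = 21.65 °C
0.408 Ra = 0.408 × 23.7 = 9.6696 mm/d equivalent
ET₀ = 0.0023 × 9.6696 × (21.65 + 17.8) × √22.1 = 0.0023 × 9.6696 × 39.45 × 4.7011 = 4.1246 mm/d
ETc = Kc × ET₀ = 1.18 × 4.1246 = 4.8670 mm/d
Over 30 days: 4.8670 × 30 = 146.010 mm

146 mm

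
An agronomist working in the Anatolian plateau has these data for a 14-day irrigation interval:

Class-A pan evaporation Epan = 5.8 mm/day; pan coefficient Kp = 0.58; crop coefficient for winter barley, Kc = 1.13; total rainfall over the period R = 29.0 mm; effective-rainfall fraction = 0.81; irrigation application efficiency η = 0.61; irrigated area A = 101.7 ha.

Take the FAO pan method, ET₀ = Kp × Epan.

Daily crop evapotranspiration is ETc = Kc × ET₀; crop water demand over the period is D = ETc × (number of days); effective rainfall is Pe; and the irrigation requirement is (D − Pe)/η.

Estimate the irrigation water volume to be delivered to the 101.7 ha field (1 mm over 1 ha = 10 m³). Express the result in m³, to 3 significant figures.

49600 m³

ET₀ = 0.58 × 5.8 = 3.3640 mm/d
ETc = Kc × ET₀ = 1.13 × 3.3640 = 3.8013 mm/d
Crop demand D = ETc × 14 d = 3.8013 × 14 = 53.218 mm
Pe = 0.81 × 29.0 = 23.490 mm
D − Pe = 53.218 − 23.490 = 29.728 mm
Gross irrigation = 29.728 / 0.61 = 48.734 mm
Volume = 48.734 mm × 101.7 ha × 10 = 49562.5 m³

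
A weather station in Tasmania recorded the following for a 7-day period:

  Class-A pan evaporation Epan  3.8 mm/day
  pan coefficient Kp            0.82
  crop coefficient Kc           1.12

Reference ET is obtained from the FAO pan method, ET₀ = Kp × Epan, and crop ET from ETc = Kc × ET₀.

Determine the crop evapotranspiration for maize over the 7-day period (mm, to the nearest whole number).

ET₀ = 0.82 × 3.8 = 3.1160 mm/d
ETc = Kc × ET₀ = 1.12 × 3.1160 = 3.4899 mm/d
Over 7 days: 3.4899 × 7 = 24.429 mm

24 mm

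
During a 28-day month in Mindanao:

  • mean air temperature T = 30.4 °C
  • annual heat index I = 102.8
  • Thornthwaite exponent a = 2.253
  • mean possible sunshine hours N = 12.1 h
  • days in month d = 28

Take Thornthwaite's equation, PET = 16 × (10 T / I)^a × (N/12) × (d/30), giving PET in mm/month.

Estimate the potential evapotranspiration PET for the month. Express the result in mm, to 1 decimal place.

173.2 mm

10T/I = 10 × 30.4 / 102.8 = 2.9572
(10T/I)^a = 2.9572^2.253 = 11.5052
Uncorrected PET = 16 × 11.5052 = 184.083 mm
Correction = (N/12)(d/30) = (12.1/12)(28/30) = 0.9411
PET = 184.083 × 0.9411 = 173.241 mm/month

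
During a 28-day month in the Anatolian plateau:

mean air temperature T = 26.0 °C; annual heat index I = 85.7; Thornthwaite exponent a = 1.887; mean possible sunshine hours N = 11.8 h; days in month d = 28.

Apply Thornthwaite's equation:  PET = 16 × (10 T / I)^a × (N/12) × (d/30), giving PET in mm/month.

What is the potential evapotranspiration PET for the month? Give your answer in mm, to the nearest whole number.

119 mm

10T/I = 10 × 26.0 / 85.7 = 3.0338
(10T/I)^a = 3.0338^1.887 = 8.1191
Uncorrected PET = 16 × 8.1191 = 129.906 mm
Correction = (N/12)(d/30) = (11.8/12)(28/30) = 0.9178
PET = 129.906 × 0.9178 = 119.228 mm/month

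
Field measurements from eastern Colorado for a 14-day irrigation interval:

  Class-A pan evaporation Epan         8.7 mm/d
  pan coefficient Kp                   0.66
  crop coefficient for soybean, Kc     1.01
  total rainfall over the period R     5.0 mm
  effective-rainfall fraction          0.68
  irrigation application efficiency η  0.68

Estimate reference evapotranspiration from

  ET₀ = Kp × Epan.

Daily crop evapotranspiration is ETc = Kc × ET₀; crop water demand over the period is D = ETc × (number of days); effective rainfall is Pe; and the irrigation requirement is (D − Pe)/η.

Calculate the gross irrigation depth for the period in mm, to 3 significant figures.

114 mm

ET₀ = 0.66 × 8.7 = 5.7420 mm/d
ETc = Kc × ET₀ = 1.01 × 5.7420 = 5.7994 mm/d
Crop demand D = ETc × 14 d = 5.7994 × 14 = 81.192 mm
Pe = 0.68 × 5.0 = 3.400 mm
D − Pe = 81.192 − 3.400 = 77.792 mm
Gross irrigation = 77.792 / 0.68 = 114.400 mm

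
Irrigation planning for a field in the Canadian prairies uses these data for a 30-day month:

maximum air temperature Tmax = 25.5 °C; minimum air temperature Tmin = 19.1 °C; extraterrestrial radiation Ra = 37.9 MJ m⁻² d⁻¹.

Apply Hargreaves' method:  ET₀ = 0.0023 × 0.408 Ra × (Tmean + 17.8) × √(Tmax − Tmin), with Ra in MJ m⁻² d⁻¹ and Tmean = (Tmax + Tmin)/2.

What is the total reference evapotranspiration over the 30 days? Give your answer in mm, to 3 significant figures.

Tmean = (25.5 + 19.1)/2 = 22.30 °C
0.408 Ra = 0.408 × 37.9 = 15.4632 mm/d equivalent
ET₀ = 0.0023 × 15.4632 × (22.30 + 17.8) × √6.4 = 0.0023 × 15.4632 × 40.10 × 2.5298 = 3.6079 mm/d
Over 30 days: 3.6079 × 30 = 108.237 mm

108 mm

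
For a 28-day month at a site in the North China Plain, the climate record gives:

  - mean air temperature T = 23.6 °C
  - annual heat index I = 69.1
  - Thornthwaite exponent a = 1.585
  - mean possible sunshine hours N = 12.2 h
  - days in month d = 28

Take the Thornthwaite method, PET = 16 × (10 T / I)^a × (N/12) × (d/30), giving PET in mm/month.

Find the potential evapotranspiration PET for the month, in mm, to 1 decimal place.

10T/I = 10 × 23.6 / 69.1 = 3.4153
(10T/I)^a = 3.4153^1.585 = 7.0062
Uncorrected PET = 16 × 7.0062 = 112.099 mm
Correction = (N/12)(d/30) = (12.2/12)(28/30) = 0.9489
PET = 112.099 × 0.9489 = 106.371 mm/month

106.4 mm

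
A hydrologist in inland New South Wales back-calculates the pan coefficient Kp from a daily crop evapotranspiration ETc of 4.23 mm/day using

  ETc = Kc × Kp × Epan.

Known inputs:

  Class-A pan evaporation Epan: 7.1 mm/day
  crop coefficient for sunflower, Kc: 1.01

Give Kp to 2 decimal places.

0.59

ETc = Kc × Kp × Epan  ⇒  Kp = ETc / (Kc × Epan)
Kp = 4.23 / (1.01 × 7.1) = 4.23 / 7.171 = 0.5899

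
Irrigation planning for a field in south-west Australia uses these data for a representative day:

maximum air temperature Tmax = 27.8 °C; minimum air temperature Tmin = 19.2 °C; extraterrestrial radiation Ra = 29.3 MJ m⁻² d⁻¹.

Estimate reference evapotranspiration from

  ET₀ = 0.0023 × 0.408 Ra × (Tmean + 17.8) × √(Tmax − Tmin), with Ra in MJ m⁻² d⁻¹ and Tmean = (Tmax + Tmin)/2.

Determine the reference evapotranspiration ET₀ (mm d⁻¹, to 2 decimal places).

3.33 mm d⁻¹

Tmean = (27.8 + 19.2)/2 = 23.50 °C
0.408 Ra = 0.408 × 29.3 = 11.9544 mm/d equivalent
ET₀ = 0.0023 × 11.9544 × (23.50 + 17.8) × √8.6 = 0.0023 × 11.9544 × 41.30 × 2.9326 = 3.3301 mm/d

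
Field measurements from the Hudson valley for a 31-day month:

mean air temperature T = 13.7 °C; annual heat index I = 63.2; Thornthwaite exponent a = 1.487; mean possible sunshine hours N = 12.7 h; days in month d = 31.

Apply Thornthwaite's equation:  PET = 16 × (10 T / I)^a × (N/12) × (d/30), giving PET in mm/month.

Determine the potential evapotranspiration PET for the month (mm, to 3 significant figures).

55.3 mm

10T/I = 10 × 13.7 / 63.2 = 2.1677
(10T/I)^a = 2.1677^1.487 = 3.1596
Uncorrected PET = 16 × 3.1596 = 50.554 mm
Correction = (N/12)(d/30) = (12.7/12)(31/30) = 1.0936
PET = 50.554 × 1.0936 = 55.286 mm/month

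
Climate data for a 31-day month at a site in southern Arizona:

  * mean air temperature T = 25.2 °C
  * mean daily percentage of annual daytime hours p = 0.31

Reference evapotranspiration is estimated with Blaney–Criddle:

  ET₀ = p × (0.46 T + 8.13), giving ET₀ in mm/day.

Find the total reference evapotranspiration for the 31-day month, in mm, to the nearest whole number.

ET₀ = 0.31 × (0.46 × 25.2 + 8.13) = 0.31 × 19.722 = 6.1138 mm/d
Monthly total = 6.1138 × 31 = 189.528 mm

190 mm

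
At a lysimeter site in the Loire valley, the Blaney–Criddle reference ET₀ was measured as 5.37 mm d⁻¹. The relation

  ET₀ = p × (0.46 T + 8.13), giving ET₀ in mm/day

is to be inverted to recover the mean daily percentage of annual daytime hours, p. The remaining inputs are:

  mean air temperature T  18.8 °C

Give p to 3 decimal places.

p = ET₀ / (0.46 T + 8.13) = 5.37 / (0.46 × 18.8 + 8.13) = 5.37 / 16.778 = 0.3201

0.320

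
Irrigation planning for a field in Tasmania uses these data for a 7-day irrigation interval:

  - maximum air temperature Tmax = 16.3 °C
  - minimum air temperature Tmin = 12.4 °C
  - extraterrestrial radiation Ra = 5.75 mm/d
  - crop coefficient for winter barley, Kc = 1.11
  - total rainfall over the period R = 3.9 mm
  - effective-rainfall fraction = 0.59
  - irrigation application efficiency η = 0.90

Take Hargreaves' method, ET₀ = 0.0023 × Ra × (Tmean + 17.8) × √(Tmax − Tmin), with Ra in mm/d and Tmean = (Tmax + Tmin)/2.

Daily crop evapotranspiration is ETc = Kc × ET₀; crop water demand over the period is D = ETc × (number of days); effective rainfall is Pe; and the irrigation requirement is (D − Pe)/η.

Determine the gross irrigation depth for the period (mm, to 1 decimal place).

4.7 mm

Tmean = (16.3 + 12.4)/2 = 14.35 °C
ET₀ = 0.0023 × 5.75 × (14.35 + 17.8) × √3.9 = 0.0023 × 5.75 × 32.15 × 1.9748 = 0.8397 mm/d
ETc = Kc × ET₀ = 1.11 × 0.8397 = 0.9321 mm/d
Crop demand D = ETc × 7 d = 0.9321 × 7 = 6.525 mm
Pe = 0.59 × 3.9 = 2.301 mm
D − Pe = 6.525 − 2.301 = 4.224 mm
Gross irrigation = 4.224 / 0.90 = 4.693 mm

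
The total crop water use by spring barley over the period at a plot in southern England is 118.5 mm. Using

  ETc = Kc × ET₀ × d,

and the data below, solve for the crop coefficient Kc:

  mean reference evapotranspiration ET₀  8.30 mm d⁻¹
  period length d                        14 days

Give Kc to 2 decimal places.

ETc = Kc × ET₀ × d  ⇒  Kc = ETc / (ET₀ × d)
Kc = 118.5 / (8.30 × 14) = 118.5 / 116.20 = 1.0198

1.02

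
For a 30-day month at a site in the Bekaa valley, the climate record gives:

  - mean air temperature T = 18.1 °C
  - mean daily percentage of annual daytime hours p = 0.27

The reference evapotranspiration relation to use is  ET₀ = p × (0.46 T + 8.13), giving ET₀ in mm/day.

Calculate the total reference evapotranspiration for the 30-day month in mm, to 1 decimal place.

133.3 mm

ET₀ = 0.27 × (0.46 × 18.1 + 8.13) = 0.27 × 16.456 = 4.4431 mm/d
Monthly total = 4.4431 × 30 = 133.293 mm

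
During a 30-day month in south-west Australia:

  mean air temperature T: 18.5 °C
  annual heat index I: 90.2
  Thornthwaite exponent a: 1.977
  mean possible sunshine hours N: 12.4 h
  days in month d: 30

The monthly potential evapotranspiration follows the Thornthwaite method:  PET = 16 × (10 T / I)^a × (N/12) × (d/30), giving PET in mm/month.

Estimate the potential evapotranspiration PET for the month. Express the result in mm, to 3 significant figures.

10T/I = 10 × 18.5 / 90.2 = 2.0510
(10T/I)^a = 2.0510^1.977 = 4.1377
Uncorrected PET = 16 × 4.1377 = 66.203 mm
Correction = (N/12)(d/30) = (12.4/12)(30/30) = 1.0333
PET = 66.203 × 1.0333 = 68.408 mm/month

68.4 mm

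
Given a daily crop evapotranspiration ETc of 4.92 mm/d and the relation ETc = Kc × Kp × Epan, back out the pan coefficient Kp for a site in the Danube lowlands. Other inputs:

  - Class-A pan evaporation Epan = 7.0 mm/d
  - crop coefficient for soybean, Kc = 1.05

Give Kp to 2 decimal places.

0.67

ETc = Kc × Kp × Epan  ⇒  Kp = ETc / (Kc × Epan)
Kp = 4.92 / (1.05 × 7.0) = 4.92 / 7.350 = 0.6694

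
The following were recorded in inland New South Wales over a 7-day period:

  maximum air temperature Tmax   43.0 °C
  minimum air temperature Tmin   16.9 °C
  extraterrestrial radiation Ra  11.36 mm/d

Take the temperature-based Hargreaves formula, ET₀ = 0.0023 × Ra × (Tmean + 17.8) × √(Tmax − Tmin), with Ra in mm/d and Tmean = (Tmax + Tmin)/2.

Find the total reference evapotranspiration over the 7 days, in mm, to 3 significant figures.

44.6 mm

Tmean = (43.0 + 16.9)/2 = 29.95 °C
ET₀ = 0.0023 × 11.36 × (29.95 + 17.8) × √26.1 = 0.0023 × 11.36 × 47.75 × 5.1088 = 6.3738 mm/d
Over 7 days: 6.3738 × 7 = 44.617 mm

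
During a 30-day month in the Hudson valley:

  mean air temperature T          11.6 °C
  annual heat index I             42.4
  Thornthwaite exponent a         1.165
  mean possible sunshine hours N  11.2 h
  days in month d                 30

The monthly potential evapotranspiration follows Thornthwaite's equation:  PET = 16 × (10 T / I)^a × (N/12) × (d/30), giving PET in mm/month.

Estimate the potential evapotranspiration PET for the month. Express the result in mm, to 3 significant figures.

48.2 mm

10T/I = 10 × 11.6 / 42.4 = 2.7358
(10T/I)^a = 2.7358^1.165 = 3.2300
Uncorrected PET = 16 × 3.2300 = 51.680 mm
Correction = (N/12)(d/30) = (11.2/12)(30/30) = 0.9333
PET = 51.680 × 0.9333 = 48.233 mm/month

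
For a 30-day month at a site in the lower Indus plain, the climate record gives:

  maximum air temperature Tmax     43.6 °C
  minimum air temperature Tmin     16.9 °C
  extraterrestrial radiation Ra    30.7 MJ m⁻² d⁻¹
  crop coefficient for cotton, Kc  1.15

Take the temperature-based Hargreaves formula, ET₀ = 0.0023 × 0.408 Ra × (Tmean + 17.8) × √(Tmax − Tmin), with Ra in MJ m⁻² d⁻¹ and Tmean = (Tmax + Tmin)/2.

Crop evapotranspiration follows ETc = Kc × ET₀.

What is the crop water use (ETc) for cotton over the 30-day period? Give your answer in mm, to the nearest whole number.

Tmean = (43.6 + 16.9)/2 = 30.25 °C
0.408 Ra = 0.408 × 30.7 = 12.5256 mm/d equivalent
ET₀ = 0.0023 × 12.5256 × (30.25 + 17.8) × √26.7 = 0.0023 × 12.5256 × 48.05 × 5.1672 = 7.1528 mm/d
ETc = Kc × ET₀ = 1.15 × 7.1528 = 8.2257 mm/d
Over 30 days: 8.2257 × 30 = 246.771 mm

247 mm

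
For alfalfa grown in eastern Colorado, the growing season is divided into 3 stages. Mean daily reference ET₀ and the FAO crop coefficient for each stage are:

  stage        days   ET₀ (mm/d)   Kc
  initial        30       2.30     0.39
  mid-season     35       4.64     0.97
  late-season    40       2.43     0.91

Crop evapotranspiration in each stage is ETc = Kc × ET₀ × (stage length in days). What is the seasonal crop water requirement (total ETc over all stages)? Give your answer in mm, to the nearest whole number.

273 mm

initial: 0.39 × 2.30 × 30 = 26.91 mm
mid-season: 0.97 × 4.64 × 35 = 157.53 mm
late-season: 0.91 × 2.43 × 40 = 88.45 mm
Seasonal total = 272.89 mm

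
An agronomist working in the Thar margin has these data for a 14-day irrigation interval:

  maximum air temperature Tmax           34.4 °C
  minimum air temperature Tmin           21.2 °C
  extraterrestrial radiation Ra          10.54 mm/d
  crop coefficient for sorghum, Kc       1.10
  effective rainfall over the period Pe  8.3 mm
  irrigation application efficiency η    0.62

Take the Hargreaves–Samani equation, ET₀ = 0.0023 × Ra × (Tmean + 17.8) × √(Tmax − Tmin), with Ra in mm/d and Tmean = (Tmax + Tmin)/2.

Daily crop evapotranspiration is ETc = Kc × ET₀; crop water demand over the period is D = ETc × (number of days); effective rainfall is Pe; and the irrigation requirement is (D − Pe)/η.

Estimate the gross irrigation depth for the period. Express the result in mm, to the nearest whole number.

Tmean = (34.4 + 21.2)/2 = 27.80 °C
ET₀ = 0.0023 × 10.54 × (27.80 + 17.8) × √13.2 = 0.0023 × 10.54 × 45.60 × 3.6332 = 4.0163 mm/d
ETc = Kc × ET₀ = 1.10 × 4.0163 = 4.4179 mm/d
Crop demand D = ETc × 14 d = 4.4179 × 14 = 61.851 mm
D − Pe = 61.851 − 8.3 = 53.551 mm
Gross irrigation = 53.551 / 0.62 = 86.373 mm

86 mm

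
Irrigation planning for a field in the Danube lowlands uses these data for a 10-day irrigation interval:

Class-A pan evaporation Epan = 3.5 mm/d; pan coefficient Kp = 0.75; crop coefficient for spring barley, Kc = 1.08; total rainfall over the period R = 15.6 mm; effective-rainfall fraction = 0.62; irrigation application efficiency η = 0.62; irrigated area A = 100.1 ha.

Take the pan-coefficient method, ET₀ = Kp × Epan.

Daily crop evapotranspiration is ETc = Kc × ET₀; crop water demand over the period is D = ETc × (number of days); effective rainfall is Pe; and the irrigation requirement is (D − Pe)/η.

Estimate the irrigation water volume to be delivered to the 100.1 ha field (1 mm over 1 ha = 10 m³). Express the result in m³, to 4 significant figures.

30160 m³

ET₀ = 0.75 × 3.5 = 2.6250 mm/d
ETc = Kc × ET₀ = 1.08 × 2.6250 = 2.8350 mm/d
Crop demand D = ETc × 10 d = 2.8350 × 10 = 28.350 mm
Pe = 0.62 × 15.6 = 9.672 mm
D − Pe = 28.350 − 9.672 = 18.678 mm
Gross irrigation = 18.678 / 0.62 = 30.126 mm
Volume = 30.126 mm × 100.1 ha × 10 = 30156.1 m³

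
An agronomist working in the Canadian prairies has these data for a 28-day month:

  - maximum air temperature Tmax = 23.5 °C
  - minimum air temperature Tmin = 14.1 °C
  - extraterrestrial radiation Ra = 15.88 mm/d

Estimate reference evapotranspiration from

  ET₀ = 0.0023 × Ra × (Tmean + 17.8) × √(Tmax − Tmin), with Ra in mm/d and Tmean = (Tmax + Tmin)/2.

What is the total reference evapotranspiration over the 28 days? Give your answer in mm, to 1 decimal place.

Tmean = (23.5 + 14.1)/2 = 18.80 °C
ET₀ = 0.0023 × 15.88 × (18.80 + 17.8) × √9.4 = 0.0023 × 15.88 × 36.60 × 3.0659 = 4.0984 mm/d
Over 28 days: 4.0984 × 28 = 114.755 mm

114.8 mm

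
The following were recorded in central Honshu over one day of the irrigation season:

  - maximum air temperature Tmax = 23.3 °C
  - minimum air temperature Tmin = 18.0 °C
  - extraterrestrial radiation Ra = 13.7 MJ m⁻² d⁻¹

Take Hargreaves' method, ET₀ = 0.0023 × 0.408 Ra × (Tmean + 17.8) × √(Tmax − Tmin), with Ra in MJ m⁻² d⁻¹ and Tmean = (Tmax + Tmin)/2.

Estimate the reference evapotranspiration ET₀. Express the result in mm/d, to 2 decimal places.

Tmean = (23.3 + 18.0)/2 = 20.65 °C
0.408 Ra = 0.408 × 13.7 = 5.5896 mm/d equivalent
ET₀ = 0.0023 × 5.5896 × (20.65 + 17.8) × √5.3 = 0.0023 × 5.5896 × 38.45 × 2.3022 = 1.1380 mm/d

1.14 mm/d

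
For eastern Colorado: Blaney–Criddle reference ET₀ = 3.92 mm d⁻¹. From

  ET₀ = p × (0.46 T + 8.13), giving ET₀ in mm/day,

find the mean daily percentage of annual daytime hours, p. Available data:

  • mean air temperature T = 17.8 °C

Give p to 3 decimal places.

p = ET₀ / (0.46 T + 8.13) = 3.92 / (0.46 × 17.8 + 8.13) = 3.92 / 16.318 = 0.2402

0.240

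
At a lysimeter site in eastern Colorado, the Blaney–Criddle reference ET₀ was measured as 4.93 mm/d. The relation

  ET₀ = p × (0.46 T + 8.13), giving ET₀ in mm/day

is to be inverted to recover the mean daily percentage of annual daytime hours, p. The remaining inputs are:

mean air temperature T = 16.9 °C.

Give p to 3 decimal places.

p = ET₀ / (0.46 T + 8.13) = 4.93 / (0.46 × 16.9 + 8.13) = 4.93 / 15.904 = 0.3100

0.310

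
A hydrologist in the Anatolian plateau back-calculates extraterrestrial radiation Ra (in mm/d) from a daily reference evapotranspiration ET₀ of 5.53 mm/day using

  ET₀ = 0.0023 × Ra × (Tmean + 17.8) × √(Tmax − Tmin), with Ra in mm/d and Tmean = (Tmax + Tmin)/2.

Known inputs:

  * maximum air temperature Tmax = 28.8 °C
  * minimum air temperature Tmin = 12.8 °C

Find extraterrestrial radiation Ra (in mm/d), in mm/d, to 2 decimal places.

15.57 mm/d

Tmean = 20.80 °C; √ΔT = 4.0000
Ra = ET₀ / [0.0023 × (Tmean+17.8) × √ΔT] = 5.53 / (0.0023 × 38.60 × 4.0000) = 15.572 mm/d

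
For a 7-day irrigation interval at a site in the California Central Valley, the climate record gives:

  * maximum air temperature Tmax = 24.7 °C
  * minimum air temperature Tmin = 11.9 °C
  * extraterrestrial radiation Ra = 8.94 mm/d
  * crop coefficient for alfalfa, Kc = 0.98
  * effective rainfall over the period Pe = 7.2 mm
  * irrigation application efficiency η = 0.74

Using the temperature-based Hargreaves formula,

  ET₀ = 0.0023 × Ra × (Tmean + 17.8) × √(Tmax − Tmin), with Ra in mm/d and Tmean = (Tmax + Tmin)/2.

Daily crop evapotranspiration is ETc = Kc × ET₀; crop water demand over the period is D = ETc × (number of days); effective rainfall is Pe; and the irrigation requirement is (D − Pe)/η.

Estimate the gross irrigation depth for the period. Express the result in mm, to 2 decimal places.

Tmean = (24.7 + 11.9)/2 = 18.30 °C
ET₀ = 0.0023 × 8.94 × (18.30 + 17.8) × √12.8 = 0.0023 × 8.94 × 36.10 × 3.5777 = 2.6557 mm/d
ETc = Kc × ET₀ = 0.98 × 2.6557 = 2.6026 mm/d
Crop demand D = ETc × 7 d = 2.6026 × 7 = 18.218 mm
D − Pe = 18.218 − 7.2 = 11.018 mm
Gross irrigation = 11.018 / 0.74 = 14.889 mm

14.89 mm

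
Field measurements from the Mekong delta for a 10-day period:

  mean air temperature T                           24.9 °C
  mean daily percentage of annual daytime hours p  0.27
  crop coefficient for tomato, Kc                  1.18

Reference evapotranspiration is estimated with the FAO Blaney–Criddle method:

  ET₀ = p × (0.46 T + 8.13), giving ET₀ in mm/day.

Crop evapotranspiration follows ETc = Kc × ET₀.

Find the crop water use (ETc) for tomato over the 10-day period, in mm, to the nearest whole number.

ET₀ = 0.27 × (0.46 × 24.9 + 8.13) = 0.27 × 19.584 = 5.2877 mm/d
ETc = Kc × ET₀ = 1.18 × 5.2877 = 6.2395 mm/d
Over 10 days: 6.2395 × 10 = 62.395 mm

62 mm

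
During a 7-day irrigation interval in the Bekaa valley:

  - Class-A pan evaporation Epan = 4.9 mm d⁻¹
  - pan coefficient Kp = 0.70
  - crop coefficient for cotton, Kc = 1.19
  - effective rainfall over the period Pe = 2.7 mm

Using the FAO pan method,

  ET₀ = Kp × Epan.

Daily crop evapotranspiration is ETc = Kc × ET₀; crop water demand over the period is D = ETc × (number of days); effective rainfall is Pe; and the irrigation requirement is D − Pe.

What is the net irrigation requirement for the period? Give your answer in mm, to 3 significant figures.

ET₀ = 0.70 × 4.9 = 3.4300 mm/d
ETc = Kc × ET₀ = 1.19 × 3.4300 = 4.0817 mm/d
Crop demand D = ETc × 7 d = 4.0817 × 7 = 28.572 mm
D − Pe = 28.572 − 2.7 = 25.872 mm

25.9 mm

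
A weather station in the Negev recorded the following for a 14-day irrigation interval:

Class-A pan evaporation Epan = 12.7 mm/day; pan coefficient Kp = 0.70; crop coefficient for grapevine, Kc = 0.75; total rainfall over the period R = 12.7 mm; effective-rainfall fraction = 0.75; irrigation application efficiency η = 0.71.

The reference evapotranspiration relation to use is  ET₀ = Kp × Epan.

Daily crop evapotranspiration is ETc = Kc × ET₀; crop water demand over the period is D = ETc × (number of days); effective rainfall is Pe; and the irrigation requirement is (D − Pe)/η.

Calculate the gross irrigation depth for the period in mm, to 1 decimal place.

ET₀ = 0.70 × 12.7 = 8.8900 mm/d
ETc = Kc × ET₀ = 0.75 × 8.8900 = 6.6675 mm/d
Crop demand D = ETc × 14 d = 6.6675 × 14 = 93.345 mm
Pe = 0.75 × 12.7 = 9.525 mm
D − Pe = 93.345 − 9.525 = 83.820 mm
Gross irrigation = 83.820 / 0.71 = 118.056 mm

118.1 mm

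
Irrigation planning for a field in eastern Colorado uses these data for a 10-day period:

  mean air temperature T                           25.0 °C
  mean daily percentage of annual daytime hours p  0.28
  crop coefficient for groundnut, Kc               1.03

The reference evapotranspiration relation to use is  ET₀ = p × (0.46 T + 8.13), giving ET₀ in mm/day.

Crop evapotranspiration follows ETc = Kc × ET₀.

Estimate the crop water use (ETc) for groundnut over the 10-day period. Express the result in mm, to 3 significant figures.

ET₀ = 0.28 × (0.46 × 25.0 + 8.13) = 0.28 × 19.630 = 5.4964 mm/d
ETc = Kc × ET₀ = 1.03 × 5.4964 = 5.6613 mm/d
Over 10 days: 5.6613 × 10 = 56.613 mm

56.6 mm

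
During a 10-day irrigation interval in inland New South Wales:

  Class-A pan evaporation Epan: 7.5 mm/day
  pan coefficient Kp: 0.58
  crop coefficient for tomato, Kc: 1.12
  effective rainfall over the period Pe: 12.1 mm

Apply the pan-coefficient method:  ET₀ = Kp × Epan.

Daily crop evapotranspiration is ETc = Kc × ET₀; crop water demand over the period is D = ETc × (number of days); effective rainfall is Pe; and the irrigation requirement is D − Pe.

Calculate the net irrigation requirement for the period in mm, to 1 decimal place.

36.6 mm

ET₀ = 0.58 × 7.5 = 4.3500 mm/d
ETc = Kc × ET₀ = 1.12 × 4.3500 = 4.8720 mm/d
Crop demand D = ETc × 10 d = 4.8720 × 10 = 48.720 mm
D − Pe = 48.720 − 12.1 = 36.620 mm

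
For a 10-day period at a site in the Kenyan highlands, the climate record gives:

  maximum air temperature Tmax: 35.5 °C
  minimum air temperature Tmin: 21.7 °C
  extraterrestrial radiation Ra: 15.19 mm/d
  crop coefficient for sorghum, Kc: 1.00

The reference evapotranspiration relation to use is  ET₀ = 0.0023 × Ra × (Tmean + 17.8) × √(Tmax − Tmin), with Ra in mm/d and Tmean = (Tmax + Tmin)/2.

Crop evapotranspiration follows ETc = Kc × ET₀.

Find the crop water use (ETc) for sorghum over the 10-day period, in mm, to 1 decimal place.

Tmean = (35.5 + 21.7)/2 = 28.60 °C
ET₀ = 0.0023 × 15.19 × (28.60 + 17.8) × √13.8 = 0.0023 × 15.19 × 46.40 × 3.7148 = 6.0220 mm/d
ETc = Kc × ET₀ = 1.00 × 6.0220 = 6.0220 mm/d
Over 10 days: 6.0220 × 10 = 60.220 mm

60.2 mm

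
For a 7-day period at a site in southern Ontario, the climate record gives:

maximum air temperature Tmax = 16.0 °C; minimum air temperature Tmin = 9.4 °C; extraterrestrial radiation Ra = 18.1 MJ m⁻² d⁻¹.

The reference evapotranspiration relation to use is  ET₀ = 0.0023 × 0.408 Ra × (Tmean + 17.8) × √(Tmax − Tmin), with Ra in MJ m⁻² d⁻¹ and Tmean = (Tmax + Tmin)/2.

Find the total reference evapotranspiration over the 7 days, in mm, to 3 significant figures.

9.32 mm

Tmean = (16.0 + 9.4)/2 = 12.70 °C
0.408 Ra = 0.408 × 18.1 = 7.3848 mm/d equivalent
ET₀ = 0.0023 × 7.3848 × (12.70 + 17.8) × √6.6 = 0.0023 × 7.3848 × 30.50 × 2.5690 = 1.3309 mm/d
Over 7 days: 1.3309 × 7 = 9.316 mm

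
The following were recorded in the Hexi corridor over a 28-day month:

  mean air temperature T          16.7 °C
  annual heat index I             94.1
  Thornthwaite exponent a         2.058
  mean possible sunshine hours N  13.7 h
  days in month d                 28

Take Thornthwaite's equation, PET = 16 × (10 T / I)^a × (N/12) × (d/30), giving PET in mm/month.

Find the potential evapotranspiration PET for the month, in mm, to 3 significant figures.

55.5 mm

10T/I = 10 × 16.7 / 94.1 = 1.7747
(10T/I)^a = 1.7747^2.058 = 3.2561
Uncorrected PET = 16 × 3.2561 = 52.098 mm
Correction = (N/12)(d/30) = (13.7/12)(28/30) = 1.0656
PET = 52.098 × 1.0656 = 55.516 mm/month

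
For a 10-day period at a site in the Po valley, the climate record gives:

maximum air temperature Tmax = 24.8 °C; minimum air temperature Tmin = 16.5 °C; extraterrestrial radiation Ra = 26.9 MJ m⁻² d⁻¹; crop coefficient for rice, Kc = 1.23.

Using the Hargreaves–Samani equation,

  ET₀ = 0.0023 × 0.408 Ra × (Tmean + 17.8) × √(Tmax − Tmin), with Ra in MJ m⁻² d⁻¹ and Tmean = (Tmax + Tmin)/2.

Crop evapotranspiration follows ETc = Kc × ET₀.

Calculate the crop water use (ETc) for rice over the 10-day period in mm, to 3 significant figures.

Tmean = (24.8 + 16.5)/2 = 20.65 °C
0.408 Ra = 0.408 × 26.9 = 10.9752 mm/d equivalent
ET₀ = 0.0023 × 10.9752 × (20.65 + 17.8) × √8.3 = 0.0023 × 10.9752 × 38.45 × 2.8810 = 2.7963 mm/d
ETc = Kc × ET₀ = 1.23 × 2.7963 = 3.4394 mm/d
Over 10 days: 3.4394 × 10 = 34.394 mm

34.4 mm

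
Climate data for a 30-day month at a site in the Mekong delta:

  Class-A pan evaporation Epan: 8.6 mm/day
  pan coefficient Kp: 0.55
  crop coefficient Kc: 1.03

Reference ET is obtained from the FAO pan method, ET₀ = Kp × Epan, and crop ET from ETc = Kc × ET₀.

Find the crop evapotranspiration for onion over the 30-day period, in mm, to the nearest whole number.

146 mm

ET₀ = 0.55 × 8.6 = 4.7300 mm/d
ETc = Kc × ET₀ = 1.03 × 4.7300 = 4.8719 mm/d
Over 30 days: 4.8719 × 30 = 146.157 mm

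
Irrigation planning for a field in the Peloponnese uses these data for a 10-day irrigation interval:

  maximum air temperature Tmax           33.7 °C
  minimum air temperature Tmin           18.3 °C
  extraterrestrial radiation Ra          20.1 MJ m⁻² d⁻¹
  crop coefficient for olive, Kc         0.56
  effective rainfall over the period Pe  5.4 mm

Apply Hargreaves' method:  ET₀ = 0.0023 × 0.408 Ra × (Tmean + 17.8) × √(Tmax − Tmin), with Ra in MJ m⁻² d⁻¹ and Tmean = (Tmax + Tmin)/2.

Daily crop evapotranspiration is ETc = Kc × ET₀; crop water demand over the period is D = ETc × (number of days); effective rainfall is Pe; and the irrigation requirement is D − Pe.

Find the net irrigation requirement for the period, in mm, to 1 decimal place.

12.8 mm

Tmean = (33.7 + 18.3)/2 = 26.00 °C
0.408 Ra = 0.408 × 20.1 = 8.2008 mm/d equivalent
ET₀ = 0.0023 × 8.2008 × (26.00 + 17.8) × √15.4 = 0.0023 × 8.2008 × 43.80 × 3.9243 = 3.2421 mm/d
ETc = Kc × ET₀ = 0.56 × 3.2421 = 1.8156 mm/d
Crop demand D = ETc × 10 d = 1.8156 × 10 = 18.156 mm
D − Pe = 18.156 − 5.4 = 12.756 mm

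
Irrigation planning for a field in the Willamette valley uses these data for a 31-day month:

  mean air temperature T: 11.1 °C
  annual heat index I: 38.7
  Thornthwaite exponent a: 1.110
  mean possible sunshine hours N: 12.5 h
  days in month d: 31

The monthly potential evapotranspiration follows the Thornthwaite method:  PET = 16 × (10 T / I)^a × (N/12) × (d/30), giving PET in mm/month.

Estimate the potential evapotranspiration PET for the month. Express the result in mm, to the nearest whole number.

55 mm

10T/I = 10 × 11.1 / 38.7 = 2.8682
(10T/I)^a = 2.8682^1.110 = 3.2207
Uncorrected PET = 16 × 3.2207 = 51.531 mm
Correction = (N/12)(d/30) = (12.5/12)(31/30) = 1.0764
PET = 51.531 × 1.0764 = 55.468 mm/month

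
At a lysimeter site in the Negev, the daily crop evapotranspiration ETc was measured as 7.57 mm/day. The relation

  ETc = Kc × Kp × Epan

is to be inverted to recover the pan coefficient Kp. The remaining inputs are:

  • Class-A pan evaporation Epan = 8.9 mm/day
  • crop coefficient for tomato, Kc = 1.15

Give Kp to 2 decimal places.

0.74

ETc = Kc × Kp × Epan  ⇒  Kp = ETc / (Kc × Epan)
Kp = 7.57 / (1.15 × 8.9) = 7.57 / 10.235 = 0.7396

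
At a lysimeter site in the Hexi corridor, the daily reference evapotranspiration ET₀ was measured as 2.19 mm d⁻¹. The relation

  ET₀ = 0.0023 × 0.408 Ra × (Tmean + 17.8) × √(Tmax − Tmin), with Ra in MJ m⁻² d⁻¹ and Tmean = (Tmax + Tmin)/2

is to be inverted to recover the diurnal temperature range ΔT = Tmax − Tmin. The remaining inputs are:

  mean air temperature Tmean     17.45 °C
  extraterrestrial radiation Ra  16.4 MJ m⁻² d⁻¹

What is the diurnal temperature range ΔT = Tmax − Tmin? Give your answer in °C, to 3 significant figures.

√ΔT = ET₀ / [0.0023 × 0.408 × Ra × (Tmean+17.8)] = 2.19 / (0.0023 × 6.6912 × 35.25) = 4.0369
ΔT = 4.0369² = 16.297 °C

16.3 °C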